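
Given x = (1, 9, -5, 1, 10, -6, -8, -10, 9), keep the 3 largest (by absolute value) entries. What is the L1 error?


Sorted |x_i| descending: [10, 10, 9, 9, 8, 6, 5, 1, 1]
Keep top 3: [10, 10, 9]
Tail entries: [9, 8, 6, 5, 1, 1]
L1 error = sum of tail = 30.

30


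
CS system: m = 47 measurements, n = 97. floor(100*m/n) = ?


100*m/n = 100*47/97 ≈ 48.4536.
floor = 48.

48


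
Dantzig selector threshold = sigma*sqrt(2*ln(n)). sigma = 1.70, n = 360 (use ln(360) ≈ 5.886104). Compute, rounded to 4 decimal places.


ln(360) ≈ 5.886104.
2*ln(n) ≈ 11.772208.
sqrt(2*ln(n)) ≈ sqrt(11.772208) ≈ 3.431065.
threshold ≈ 1.70*3.431065 = 5.8328105 ≈ 5.8328.

5.8328


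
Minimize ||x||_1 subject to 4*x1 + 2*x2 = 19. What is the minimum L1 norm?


Axis intercepts:
  x1 = 19/4, x2 = 0: L1 = 19/4
  x1 = 0, x2 = 19/2: L1 = 19/2
x* = (19/4, 0)
||x*||_1 = 19/4.

19/4


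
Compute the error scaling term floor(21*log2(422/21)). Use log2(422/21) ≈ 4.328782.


log2(n/k) = log2(422/21) ≈ 4.328782.
k*log2(n/k) ≈ 21*4.328782 = 90.904422.
floor(90.904422) = 90.

90


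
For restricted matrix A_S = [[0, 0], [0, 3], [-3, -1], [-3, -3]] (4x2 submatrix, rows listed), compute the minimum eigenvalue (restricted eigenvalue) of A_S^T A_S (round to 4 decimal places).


A_S^T A_S = [[18, 12], [12, 19]].
trace = 37.
det = 198.
disc = trace^2 - 4*det = 1369 - 4*198 = 577.
sqrt(577) ≈ 24.020824.
lam_min = (37 - sqrt(577))/2 ≈ (37 - 24.020824)/2 = 6.489588 ≈ 6.4896.

6.4896


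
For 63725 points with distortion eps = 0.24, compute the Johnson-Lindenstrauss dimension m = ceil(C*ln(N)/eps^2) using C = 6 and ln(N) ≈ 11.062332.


ln(63725) ≈ 11.062332.
eps^2 = 0.24^2 = 0.0576.
C*ln(N)/eps^2 ≈ 6*11.062332/0.0576 ≈ 1152.3263.
m = ceil(1152.3263) = 1153.

1153


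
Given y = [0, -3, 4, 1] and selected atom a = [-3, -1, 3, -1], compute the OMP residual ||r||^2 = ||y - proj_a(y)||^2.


a^T a = 20.
a^T y = 14.
coeff = 14/20 = 7/10.
||r||^2 = 81/5.

81/5


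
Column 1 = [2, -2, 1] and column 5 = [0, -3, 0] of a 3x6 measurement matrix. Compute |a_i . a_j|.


Inner product: 2*0 + -2*-3 + 1*0
Products: [0, 6, 0]
Sum = 6.
|dot| = 6.

6


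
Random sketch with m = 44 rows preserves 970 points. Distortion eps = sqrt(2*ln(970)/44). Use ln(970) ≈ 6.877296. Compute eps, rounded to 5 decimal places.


ln(970) ≈ 6.877296.
2*ln(N)/m ≈ 2*6.877296/44 ≈ 0.31260436.
eps = sqrt(0.31260436) ≈ 0.5591103 ≈ 0.55911.

0.55911


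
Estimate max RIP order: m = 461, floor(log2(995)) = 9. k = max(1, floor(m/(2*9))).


floor(log2(995)) = 9.
2*9 = 18.
m/(2*floor(log2(n))) = 461/18 ≈ 25.6111.
floor = 25.
k = max(1, 25) = 25.

25


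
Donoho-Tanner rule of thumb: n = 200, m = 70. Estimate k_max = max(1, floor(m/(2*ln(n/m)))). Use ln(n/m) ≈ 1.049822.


n/m = 200/70 = 20/7.
ln(n/m) ≈ 1.049822.
2*ln(n/m) ≈ 2.099644.
m/(2*ln(n/m)) ≈ 70/2.099644 ≈ 33.339.
floor = 33.
k_max = max(1, 33) = 33.

33


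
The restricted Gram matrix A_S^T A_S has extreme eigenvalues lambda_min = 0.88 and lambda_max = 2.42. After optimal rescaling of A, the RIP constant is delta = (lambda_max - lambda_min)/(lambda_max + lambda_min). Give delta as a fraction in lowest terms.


lambda_max - lambda_min = 2.42 - 0.88 = 1.54.
lambda_max + lambda_min = 2.42 + 0.88 = 3.30.
delta = 1.54/3.30 = 154/330 = 7/15.

7/15


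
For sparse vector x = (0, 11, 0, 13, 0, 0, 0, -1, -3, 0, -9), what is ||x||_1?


Non-zero entries: [(1, 11), (3, 13), (7, -1), (8, -3), (10, -9)]
Absolute values: [11, 13, 1, 3, 9]
||x||_1 = sum = 37.

37


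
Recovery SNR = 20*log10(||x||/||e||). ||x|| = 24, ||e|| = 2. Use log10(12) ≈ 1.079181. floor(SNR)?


||x||/||e|| = 24/2 = 12.
log10(12) ≈ 1.079181.
20*log10(||x||/||e||) ≈ 20*1.079181 = 21.58362.
floor(21.58362) = 21.

21


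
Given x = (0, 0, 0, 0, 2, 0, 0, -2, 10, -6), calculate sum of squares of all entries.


Non-zero entries: [(4, 2), (7, -2), (8, 10), (9, -6)]
Squares: [4, 4, 100, 36]
||x||_2^2 = sum = 144.

144


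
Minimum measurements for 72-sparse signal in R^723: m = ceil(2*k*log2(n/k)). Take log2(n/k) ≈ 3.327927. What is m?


log2(n/k) = log2(723/72) ≈ 3.327927.
2*k*log2(n/k) ≈ 2*72*3.327927 = 479.221488.
m = ceil(479.221488) = 480.

480


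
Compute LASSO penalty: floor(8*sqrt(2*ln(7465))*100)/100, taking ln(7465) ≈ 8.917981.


ln(7465) ≈ 8.917981.
2*ln(n) ≈ 17.835962.
sqrt(2*ln(n)) ≈ sqrt(17.835962) ≈ 4.223264.
lambda ≈ 8*4.223264 = 33.786112.
floor(lambda*100)/100 = 33.78.

33.78


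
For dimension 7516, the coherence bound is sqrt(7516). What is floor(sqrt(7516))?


86^2 = 7396 <= 7516 < 7569 = 87^2, so 86 <= sqrt(7516) < 87.
floor(sqrt(7516)) = 86.

86


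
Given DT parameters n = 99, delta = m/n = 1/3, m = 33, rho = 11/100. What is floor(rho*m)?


m = 1/3*99 = 33.
rho = 11/100.
rho*m = 11/100*33 = 3.63.
k = floor(3.63) = 3.

3


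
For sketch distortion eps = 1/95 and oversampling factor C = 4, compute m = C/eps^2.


1/eps = 95.
(1/eps)^2 = 9025.
m = 4*9025 = 36100.

36100


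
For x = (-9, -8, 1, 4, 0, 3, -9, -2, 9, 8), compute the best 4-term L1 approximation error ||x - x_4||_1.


Sorted |x_i| descending: [9, 9, 9, 8, 8, 4, 3, 2, 1, 0]
Keep top 4: [9, 9, 9, 8]
Tail entries: [8, 4, 3, 2, 1, 0]
L1 error = sum of tail = 18.

18


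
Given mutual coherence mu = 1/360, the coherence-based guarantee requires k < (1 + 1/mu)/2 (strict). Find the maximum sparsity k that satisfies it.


1/mu = 360.
1 + 1/mu = 361.
(1 + 1/mu)/2 = 180.5 is not an integer, so k_max = floor(180.5) = 180.

180


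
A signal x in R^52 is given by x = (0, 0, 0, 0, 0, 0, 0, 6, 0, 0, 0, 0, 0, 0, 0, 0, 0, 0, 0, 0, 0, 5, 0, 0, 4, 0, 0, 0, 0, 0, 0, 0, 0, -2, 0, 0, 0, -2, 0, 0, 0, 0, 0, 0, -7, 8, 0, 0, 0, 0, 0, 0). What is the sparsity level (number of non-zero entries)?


Non-zero positions: [7, 21, 24, 33, 37, 44, 45].
Sparsity = 7.

7


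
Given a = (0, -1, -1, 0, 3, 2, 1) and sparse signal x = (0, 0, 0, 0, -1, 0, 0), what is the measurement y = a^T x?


Non-zero terms: ['3*-1']
Products: [-3]
y = sum = -3.

-3


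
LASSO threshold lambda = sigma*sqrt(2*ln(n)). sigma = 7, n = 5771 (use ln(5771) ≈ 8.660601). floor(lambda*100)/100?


ln(5771) ≈ 8.660601.
2*ln(n) ≈ 17.321202.
sqrt(2*ln(n)) ≈ sqrt(17.321202) ≈ 4.161875.
lambda ≈ 7*4.161875 = 29.133125.
floor(lambda*100)/100 = 29.13.

29.13


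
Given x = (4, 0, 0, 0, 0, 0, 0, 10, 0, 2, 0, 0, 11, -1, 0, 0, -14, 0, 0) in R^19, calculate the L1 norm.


Non-zero entries: [(0, 4), (7, 10), (9, 2), (12, 11), (13, -1), (16, -14)]
Absolute values: [4, 10, 2, 11, 1, 14]
||x||_1 = sum = 42.

42


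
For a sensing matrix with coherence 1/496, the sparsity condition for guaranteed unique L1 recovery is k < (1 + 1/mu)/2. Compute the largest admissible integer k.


1/mu = 496.
1 + 1/mu = 497.
(1 + 1/mu)/2 = 248.5 is not an integer, so k_max = floor(248.5) = 248.

248


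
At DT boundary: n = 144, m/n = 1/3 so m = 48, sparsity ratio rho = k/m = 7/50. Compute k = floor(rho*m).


m = 1/3*144 = 48.
rho = 7/50.
rho*m = 7/50*48 = 6.72.
k = floor(6.72) = 6.

6


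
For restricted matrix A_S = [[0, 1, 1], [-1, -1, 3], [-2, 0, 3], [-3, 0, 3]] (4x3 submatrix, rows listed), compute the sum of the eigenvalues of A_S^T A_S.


Sum of eigenvalues of A_S^T A_S = trace(A_S^T A_S) = sum of squared column norms of A_S.
A_S^T A_S diagonal: [14, 2, 28].
trace = 14 + 2 + 28 = 44.

44


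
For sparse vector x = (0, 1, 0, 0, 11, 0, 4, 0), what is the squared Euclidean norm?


Non-zero entries: [(1, 1), (4, 11), (6, 4)]
Squares: [1, 121, 16]
||x||_2^2 = sum = 138.

138


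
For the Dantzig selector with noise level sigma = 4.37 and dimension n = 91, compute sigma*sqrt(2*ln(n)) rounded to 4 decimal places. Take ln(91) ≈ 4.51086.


ln(91) ≈ 4.51086.
2*ln(n) ≈ 9.02172.
sqrt(2*ln(n)) ≈ sqrt(9.02172) ≈ 3.003618.
threshold ≈ 4.37*3.003618 = 13.12581066 ≈ 13.1258.

13.1258


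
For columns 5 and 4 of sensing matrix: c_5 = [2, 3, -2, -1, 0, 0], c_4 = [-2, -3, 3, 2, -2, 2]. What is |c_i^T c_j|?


Inner product: 2*-2 + 3*-3 + -2*3 + -1*2 + 0*-2 + 0*2
Products: [-4, -9, -6, -2, 0, 0]
Sum = -21.
|dot| = 21.

21


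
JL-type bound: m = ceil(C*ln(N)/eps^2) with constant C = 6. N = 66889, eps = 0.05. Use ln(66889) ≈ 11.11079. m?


ln(66889) ≈ 11.11079.
eps^2 = 0.05^2 = 0.0025.
C*ln(N)/eps^2 ≈ 6*11.11079/0.0025 ≈ 26665.896.
m = ceil(26665.896) = 26666.

26666


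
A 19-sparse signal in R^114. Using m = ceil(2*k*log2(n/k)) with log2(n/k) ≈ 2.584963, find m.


log2(n/k) = log2(114/19) ≈ 2.584963.
2*k*log2(n/k) ≈ 2*19*2.584963 = 98.228594.
m = ceil(98.228594) = 99.

99


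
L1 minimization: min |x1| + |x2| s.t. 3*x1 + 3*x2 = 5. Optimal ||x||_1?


Axis intercepts:
  x1 = 5/3, x2 = 0: L1 = 5/3
  x1 = 0, x2 = 5/3: L1 = 5/3
x* = (5/3, 0)
||x*||_1 = 5/3.

5/3


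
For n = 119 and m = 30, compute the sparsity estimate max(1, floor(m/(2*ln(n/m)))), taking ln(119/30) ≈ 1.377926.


n/m = 119/30.
ln(n/m) ≈ 1.377926.
2*ln(n/m) ≈ 2.755852.
m/(2*ln(n/m)) ≈ 30/2.755852 ≈ 10.8859.
floor = 10.
k_max = max(1, 10) = 10.

10


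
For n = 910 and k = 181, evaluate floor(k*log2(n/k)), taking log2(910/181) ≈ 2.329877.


log2(n/k) = log2(910/181) ≈ 2.329877.
k*log2(n/k) ≈ 181*2.329877 = 421.707737.
floor(421.707737) = 421.

421


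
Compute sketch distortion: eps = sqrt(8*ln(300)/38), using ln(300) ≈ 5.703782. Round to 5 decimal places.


ln(300) ≈ 5.703782.
8*ln(N)/m ≈ 8*5.703782/38 ≈ 1.20079621.
eps = sqrt(1.20079621) ≈ 1.0958085 ≈ 1.09581.

1.09581


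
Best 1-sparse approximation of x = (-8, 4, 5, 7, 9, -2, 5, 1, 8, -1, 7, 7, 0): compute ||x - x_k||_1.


Sorted |x_i| descending: [9, 8, 8, 7, 7, 7, 5, 5, 4, 2, 1, 1, 0]
Keep top 1: [9]
Tail entries: [8, 8, 7, 7, 7, 5, 5, 4, 2, 1, 1, 0]
L1 error = sum of tail = 55.

55


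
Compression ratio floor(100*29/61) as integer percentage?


100*m/n = 100*29/61 ≈ 47.541.
floor = 47.

47


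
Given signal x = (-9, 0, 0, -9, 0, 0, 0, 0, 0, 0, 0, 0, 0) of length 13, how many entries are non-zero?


Non-zero positions: [0, 3].
Sparsity = 2.

2


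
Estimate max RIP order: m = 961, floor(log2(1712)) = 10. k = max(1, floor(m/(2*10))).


floor(log2(1712)) = 10.
2*10 = 20.
m/(2*floor(log2(n))) = 961/20 ≈ 48.05.
floor = 48.
k = max(1, 48) = 48.

48


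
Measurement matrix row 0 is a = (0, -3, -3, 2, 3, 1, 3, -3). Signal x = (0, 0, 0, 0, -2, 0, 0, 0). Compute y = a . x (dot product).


Non-zero terms: ['3*-2']
Products: [-6]
y = sum = -6.

-6


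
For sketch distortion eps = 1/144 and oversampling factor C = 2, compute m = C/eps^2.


1/eps = 144.
(1/eps)^2 = 20736.
m = 2*20736 = 41472.

41472


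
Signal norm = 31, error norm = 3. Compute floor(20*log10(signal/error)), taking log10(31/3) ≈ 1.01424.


||x||/||e|| = 31/3.
log10(31/3) ≈ 1.01424.
20*log10(||x||/||e||) ≈ 20*1.01424 = 20.2848.
floor(20.2848) = 20.

20


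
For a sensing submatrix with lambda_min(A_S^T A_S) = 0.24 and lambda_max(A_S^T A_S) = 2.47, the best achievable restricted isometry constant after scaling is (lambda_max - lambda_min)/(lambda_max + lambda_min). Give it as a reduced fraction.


lambda_max - lambda_min = 2.47 - 0.24 = 2.23.
lambda_max + lambda_min = 2.47 + 0.24 = 2.71.
delta = 2.23/2.71 = 223/271.

223/271


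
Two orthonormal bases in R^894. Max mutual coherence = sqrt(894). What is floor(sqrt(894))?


29^2 = 841 <= 894 < 900 = 30^2, so 29 <= sqrt(894) < 30.
floor(sqrt(894)) = 29.

29


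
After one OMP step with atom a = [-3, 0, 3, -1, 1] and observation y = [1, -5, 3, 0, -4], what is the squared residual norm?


a^T a = 20.
a^T y = 2.
coeff = 2/20 = 1/10.
||r||^2 = 254/5.

254/5


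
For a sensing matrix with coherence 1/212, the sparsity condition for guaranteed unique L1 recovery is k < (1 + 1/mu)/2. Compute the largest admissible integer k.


1/mu = 212.
1 + 1/mu = 213.
(1 + 1/mu)/2 = 106.5 is not an integer, so k_max = floor(106.5) = 106.

106


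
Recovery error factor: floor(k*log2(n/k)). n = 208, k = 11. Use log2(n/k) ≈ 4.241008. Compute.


log2(n/k) = log2(208/11) ≈ 4.241008.
k*log2(n/k) ≈ 11*4.241008 = 46.651088.
floor(46.651088) = 46.

46


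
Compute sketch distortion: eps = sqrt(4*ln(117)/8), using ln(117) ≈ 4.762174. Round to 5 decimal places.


ln(117) ≈ 4.762174.
4*ln(N)/m ≈ 4*4.762174/8 ≈ 2.381087.
eps = sqrt(2.381087) ≈ 1.5430771 ≈ 1.54308.

1.54308


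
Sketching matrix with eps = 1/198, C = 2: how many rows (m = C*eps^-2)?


1/eps = 198.
(1/eps)^2 = 39204.
m = 2*39204 = 78408.

78408


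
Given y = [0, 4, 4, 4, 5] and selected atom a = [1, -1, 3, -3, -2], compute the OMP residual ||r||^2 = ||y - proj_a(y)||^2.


a^T a = 24.
a^T y = -14.
coeff = -14/24 = -7/12.
||r||^2 = 389/6.

389/6


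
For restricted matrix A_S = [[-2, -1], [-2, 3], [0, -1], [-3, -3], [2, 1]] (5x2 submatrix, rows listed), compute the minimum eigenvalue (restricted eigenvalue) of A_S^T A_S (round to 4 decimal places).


A_S^T A_S = [[21, 7], [7, 21]].
trace = 42.
det = 392.
disc = trace^2 - 4*det = 1764 - 4*392 = 196.
sqrt(196) = 14.
lam_min = (42 - 14)/2 = 14 = 14.0000.

14.0000


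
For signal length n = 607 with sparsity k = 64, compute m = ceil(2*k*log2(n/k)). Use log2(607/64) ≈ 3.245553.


log2(n/k) = log2(607/64) ≈ 3.245553.
2*k*log2(n/k) ≈ 2*64*3.245553 = 415.430784.
m = ceil(415.430784) = 416.

416


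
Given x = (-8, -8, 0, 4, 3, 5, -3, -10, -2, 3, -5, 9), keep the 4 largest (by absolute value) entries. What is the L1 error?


Sorted |x_i| descending: [10, 9, 8, 8, 5, 5, 4, 3, 3, 3, 2, 0]
Keep top 4: [10, 9, 8, 8]
Tail entries: [5, 5, 4, 3, 3, 3, 2, 0]
L1 error = sum of tail = 25.

25


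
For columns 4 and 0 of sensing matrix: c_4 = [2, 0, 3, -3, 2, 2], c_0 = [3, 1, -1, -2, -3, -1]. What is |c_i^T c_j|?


Inner product: 2*3 + 0*1 + 3*-1 + -3*-2 + 2*-3 + 2*-1
Products: [6, 0, -3, 6, -6, -2]
Sum = 1.
|dot| = 1.

1


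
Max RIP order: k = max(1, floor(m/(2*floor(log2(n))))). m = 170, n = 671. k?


floor(log2(671)) = 9.
2*9 = 18.
m/(2*floor(log2(n))) = 170/18 ≈ 9.4444.
floor = 9.
k = max(1, 9) = 9.

9


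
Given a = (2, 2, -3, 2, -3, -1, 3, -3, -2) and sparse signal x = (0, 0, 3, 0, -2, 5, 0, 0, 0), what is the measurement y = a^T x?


Non-zero terms: ['-3*3', '-3*-2', '-1*5']
Products: [-9, 6, -5]
y = sum = -8.

-8


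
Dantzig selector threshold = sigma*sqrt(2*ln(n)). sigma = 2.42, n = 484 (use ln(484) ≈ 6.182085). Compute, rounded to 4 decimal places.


ln(484) ≈ 6.182085.
2*ln(n) ≈ 12.36417.
sqrt(2*ln(n)) ≈ sqrt(12.36417) ≈ 3.516272.
threshold ≈ 2.42*3.516272 = 8.50937824 ≈ 8.5094.

8.5094


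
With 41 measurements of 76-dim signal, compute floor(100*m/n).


100*m/n = 100*41/76 ≈ 53.9474.
floor = 53.

53


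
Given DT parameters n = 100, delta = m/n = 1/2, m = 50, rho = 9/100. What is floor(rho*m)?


m = 1/2*100 = 50.
rho = 9/100.
rho*m = 9/100*50 = 4.5.
k = floor(4.5) = 4.

4


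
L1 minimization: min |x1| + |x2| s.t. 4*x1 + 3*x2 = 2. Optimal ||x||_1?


Axis intercepts:
  x1 = 1/2, x2 = 0: L1 = 1/2
  x1 = 0, x2 = 2/3: L1 = 2/3
x* = (1/2, 0)
||x*||_1 = 1/2.

1/2


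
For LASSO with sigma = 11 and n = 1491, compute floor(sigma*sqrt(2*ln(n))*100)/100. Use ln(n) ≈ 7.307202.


ln(1491) ≈ 7.307202.
2*ln(n) ≈ 14.614404.
sqrt(2*ln(n)) ≈ sqrt(14.614404) ≈ 3.822879.
lambda ≈ 11*3.822879 = 42.051669.
floor(lambda*100)/100 = 42.05.

42.05


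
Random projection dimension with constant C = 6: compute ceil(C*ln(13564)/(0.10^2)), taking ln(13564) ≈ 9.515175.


ln(13564) ≈ 9.515175.
eps^2 = 0.10^2 = 0.01.
C*ln(N)/eps^2 ≈ 6*9.515175/0.01 ≈ 5709.105.
m = ceil(5709.105) = 5710.

5710


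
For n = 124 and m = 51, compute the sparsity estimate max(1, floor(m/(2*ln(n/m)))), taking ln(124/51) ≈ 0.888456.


n/m = 124/51.
ln(n/m) ≈ 0.888456.
2*ln(n/m) ≈ 1.776912.
m/(2*ln(n/m)) ≈ 51/1.776912 ≈ 28.7015.
floor = 28.
k_max = max(1, 28) = 28.

28


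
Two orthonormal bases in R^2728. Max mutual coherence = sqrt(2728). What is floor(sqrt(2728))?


52^2 = 2704 <= 2728 < 2809 = 53^2, so 52 <= sqrt(2728) < 53.
floor(sqrt(2728)) = 52.

52


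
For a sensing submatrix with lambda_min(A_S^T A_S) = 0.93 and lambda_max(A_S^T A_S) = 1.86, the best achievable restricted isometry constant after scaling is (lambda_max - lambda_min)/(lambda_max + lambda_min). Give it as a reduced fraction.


lambda_max - lambda_min = 1.86 - 0.93 = 0.93.
lambda_max + lambda_min = 1.86 + 0.93 = 2.79.
delta = 0.93/2.79 = 93/279 = 1/3.

1/3


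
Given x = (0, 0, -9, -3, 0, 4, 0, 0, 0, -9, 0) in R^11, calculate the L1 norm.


Non-zero entries: [(2, -9), (3, -3), (5, 4), (9, -9)]
Absolute values: [9, 3, 4, 9]
||x||_1 = sum = 25.

25


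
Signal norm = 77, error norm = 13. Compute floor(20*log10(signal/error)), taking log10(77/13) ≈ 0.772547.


||x||/||e|| = 77/13.
log10(77/13) ≈ 0.772547.
20*log10(||x||/||e||) ≈ 20*0.772547 = 15.45094.
floor(15.45094) = 15.

15


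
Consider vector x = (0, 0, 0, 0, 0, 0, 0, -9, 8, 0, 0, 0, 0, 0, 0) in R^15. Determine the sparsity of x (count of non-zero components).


Non-zero positions: [7, 8].
Sparsity = 2.

2


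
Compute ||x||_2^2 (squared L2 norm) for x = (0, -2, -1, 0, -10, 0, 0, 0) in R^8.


Non-zero entries: [(1, -2), (2, -1), (4, -10)]
Squares: [4, 1, 100]
||x||_2^2 = sum = 105.

105


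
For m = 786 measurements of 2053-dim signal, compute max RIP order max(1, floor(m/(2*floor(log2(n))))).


floor(log2(2053)) = 11.
2*11 = 22.
m/(2*floor(log2(n))) = 786/22 ≈ 35.7273.
floor = 35.
k = max(1, 35) = 35.

35


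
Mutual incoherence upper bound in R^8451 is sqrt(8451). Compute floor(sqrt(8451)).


91^2 = 8281 <= 8451 < 8464 = 92^2, so 91 <= sqrt(8451) < 92.
floor(sqrt(8451)) = 91.

91


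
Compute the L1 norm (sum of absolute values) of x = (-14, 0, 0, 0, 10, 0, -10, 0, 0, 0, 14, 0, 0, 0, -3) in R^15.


Non-zero entries: [(0, -14), (4, 10), (6, -10), (10, 14), (14, -3)]
Absolute values: [14, 10, 10, 14, 3]
||x||_1 = sum = 51.

51


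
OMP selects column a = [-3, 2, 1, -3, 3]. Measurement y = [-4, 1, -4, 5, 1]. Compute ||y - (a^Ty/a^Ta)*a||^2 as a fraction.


a^T a = 32.
a^T y = -2.
coeff = -2/32 = -1/16.
||r||^2 = 471/8.

471/8


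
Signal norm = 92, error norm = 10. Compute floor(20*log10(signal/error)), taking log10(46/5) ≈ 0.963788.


||x||/||e|| = 92/10 = 46/5.
log10(46/5) ≈ 0.963788.
20*log10(||x||/||e||) ≈ 20*0.963788 = 19.27576.
floor(19.27576) = 19.

19


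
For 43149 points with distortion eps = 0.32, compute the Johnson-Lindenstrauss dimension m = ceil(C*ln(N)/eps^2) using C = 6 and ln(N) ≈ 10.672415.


ln(43149) ≈ 10.672415.
eps^2 = 0.32^2 = 0.1024.
C*ln(N)/eps^2 ≈ 6*10.672415/0.1024 ≈ 625.3368.
m = ceil(625.3368) = 626.

626


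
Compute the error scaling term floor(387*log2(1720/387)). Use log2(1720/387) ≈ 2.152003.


log2(n/k) = log2(1720/387) ≈ 2.152003.
k*log2(n/k) ≈ 387*2.152003 = 832.825161.
floor(832.825161) = 832.

832


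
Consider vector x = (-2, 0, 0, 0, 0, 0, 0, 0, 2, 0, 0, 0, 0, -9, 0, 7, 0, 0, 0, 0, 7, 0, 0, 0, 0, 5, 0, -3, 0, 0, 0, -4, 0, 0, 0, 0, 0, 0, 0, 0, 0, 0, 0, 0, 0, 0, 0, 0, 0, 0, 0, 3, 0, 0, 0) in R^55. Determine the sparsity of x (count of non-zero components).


Non-zero positions: [0, 8, 13, 15, 20, 25, 27, 31, 51].
Sparsity = 9.

9


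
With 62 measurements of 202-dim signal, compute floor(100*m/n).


100*m/n = 100*62/202 ≈ 30.6931.
floor = 30.

30


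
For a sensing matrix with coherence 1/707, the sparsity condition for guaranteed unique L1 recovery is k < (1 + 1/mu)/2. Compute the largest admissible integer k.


1/mu = 707.
1 + 1/mu = 708.
(1 + 1/mu)/2 = 354 is an integer and the inequality is strict, so k_max = 354 - 1 = 353.

353


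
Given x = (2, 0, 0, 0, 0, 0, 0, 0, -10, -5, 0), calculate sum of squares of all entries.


Non-zero entries: [(0, 2), (8, -10), (9, -5)]
Squares: [4, 100, 25]
||x||_2^2 = sum = 129.

129


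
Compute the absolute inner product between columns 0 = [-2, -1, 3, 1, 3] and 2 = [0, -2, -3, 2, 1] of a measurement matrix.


Inner product: -2*0 + -1*-2 + 3*-3 + 1*2 + 3*1
Products: [0, 2, -9, 2, 3]
Sum = -2.
|dot| = 2.

2


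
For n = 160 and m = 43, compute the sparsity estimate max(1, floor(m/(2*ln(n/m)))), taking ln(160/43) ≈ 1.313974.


n/m = 160/43.
ln(n/m) ≈ 1.313974.
2*ln(n/m) ≈ 2.627948.
m/(2*ln(n/m)) ≈ 43/2.627948 ≈ 16.3626.
floor = 16.
k_max = max(1, 16) = 16.

16


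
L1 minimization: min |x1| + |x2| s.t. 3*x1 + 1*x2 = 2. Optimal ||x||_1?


Axis intercepts:
  x1 = 2/3, x2 = 0: L1 = 2/3
  x1 = 0, x2 = 2: L1 = 2
x* = (2/3, 0)
||x*||_1 = 2/3.

2/3


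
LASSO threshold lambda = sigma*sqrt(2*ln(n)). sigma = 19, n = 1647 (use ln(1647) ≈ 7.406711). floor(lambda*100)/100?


ln(1647) ≈ 7.406711.
2*ln(n) ≈ 14.813422.
sqrt(2*ln(n)) ≈ sqrt(14.813422) ≈ 3.848821.
lambda ≈ 19*3.848821 = 73.127599.
floor(lambda*100)/100 = 73.12.

73.12


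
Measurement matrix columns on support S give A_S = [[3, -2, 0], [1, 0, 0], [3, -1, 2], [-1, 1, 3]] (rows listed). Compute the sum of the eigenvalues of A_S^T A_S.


Sum of eigenvalues of A_S^T A_S = trace(A_S^T A_S) = sum of squared column norms of A_S.
A_S^T A_S diagonal: [20, 6, 13].
trace = 20 + 6 + 13 = 39.

39


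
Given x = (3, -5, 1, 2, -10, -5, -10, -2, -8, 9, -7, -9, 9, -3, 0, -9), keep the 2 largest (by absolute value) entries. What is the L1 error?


Sorted |x_i| descending: [10, 10, 9, 9, 9, 9, 8, 7, 5, 5, 3, 3, 2, 2, 1, 0]
Keep top 2: [10, 10]
Tail entries: [9, 9, 9, 9, 8, 7, 5, 5, 3, 3, 2, 2, 1, 0]
L1 error = sum of tail = 72.

72


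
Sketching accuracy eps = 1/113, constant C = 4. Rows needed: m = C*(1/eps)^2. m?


1/eps = 113.
(1/eps)^2 = 12769.
m = 4*12769 = 51076.

51076


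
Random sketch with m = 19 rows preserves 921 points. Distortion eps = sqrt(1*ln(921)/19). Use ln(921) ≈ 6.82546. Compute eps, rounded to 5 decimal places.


ln(921) ≈ 6.82546.
1*ln(N)/m ≈ 1*6.82546/19 ≈ 0.35923474.
eps = sqrt(0.35923474) ≈ 0.5993619 ≈ 0.59936.

0.59936


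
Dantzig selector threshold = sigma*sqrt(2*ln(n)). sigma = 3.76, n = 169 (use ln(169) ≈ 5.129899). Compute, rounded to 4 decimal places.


ln(169) ≈ 5.129899.
2*ln(n) ≈ 10.259798.
sqrt(2*ln(n)) ≈ sqrt(10.259798) ≈ 3.203092.
threshold ≈ 3.76*3.203092 = 12.04362592 ≈ 12.0436.

12.0436


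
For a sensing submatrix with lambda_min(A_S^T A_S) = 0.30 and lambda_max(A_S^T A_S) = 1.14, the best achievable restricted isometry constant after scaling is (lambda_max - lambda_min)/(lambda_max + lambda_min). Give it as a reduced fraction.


lambda_max - lambda_min = 1.14 - 0.30 = 0.84.
lambda_max + lambda_min = 1.14 + 0.30 = 1.44.
delta = 0.84/1.44 = 84/144 = 7/12.

7/12


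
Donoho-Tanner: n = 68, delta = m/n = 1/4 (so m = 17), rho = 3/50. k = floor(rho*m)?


m = 1/4*68 = 17.
rho = 3/50.
rho*m = 3/50*17 = 1.02.
k = floor(1.02) = 1.

1


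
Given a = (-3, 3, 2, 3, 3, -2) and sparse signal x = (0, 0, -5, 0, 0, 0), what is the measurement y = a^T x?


Non-zero terms: ['2*-5']
Products: [-10]
y = sum = -10.

-10


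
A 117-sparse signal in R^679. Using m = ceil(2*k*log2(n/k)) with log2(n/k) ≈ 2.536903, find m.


log2(n/k) = log2(679/117) ≈ 2.536903.
2*k*log2(n/k) ≈ 2*117*2.536903 = 593.635302.
m = ceil(593.635302) = 594.

594


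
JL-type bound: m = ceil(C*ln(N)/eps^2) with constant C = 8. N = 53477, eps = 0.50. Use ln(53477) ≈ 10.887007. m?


ln(53477) ≈ 10.887007.
eps^2 = 0.50^2 = 0.25.
C*ln(N)/eps^2 ≈ 8*10.887007/0.25 ≈ 348.3842.
m = ceil(348.3842) = 349.

349


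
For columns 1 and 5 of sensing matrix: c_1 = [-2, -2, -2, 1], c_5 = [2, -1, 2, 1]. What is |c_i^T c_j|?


Inner product: -2*2 + -2*-1 + -2*2 + 1*1
Products: [-4, 2, -4, 1]
Sum = -5.
|dot| = 5.

5


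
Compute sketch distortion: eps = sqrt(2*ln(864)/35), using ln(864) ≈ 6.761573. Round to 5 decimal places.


ln(864) ≈ 6.761573.
2*ln(N)/m ≈ 2*6.761573/35 ≈ 0.3863756.
eps = sqrt(0.3863756) ≈ 0.6215912 ≈ 0.62159.

0.62159


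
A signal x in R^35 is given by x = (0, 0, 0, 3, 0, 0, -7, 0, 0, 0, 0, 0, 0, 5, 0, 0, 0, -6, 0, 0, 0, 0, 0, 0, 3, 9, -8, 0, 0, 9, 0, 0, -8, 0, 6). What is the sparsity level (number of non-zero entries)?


Non-zero positions: [3, 6, 13, 17, 24, 25, 26, 29, 32, 34].
Sparsity = 10.

10


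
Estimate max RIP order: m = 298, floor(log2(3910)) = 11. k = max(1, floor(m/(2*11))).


floor(log2(3910)) = 11.
2*11 = 22.
m/(2*floor(log2(n))) = 298/22 ≈ 13.5455.
floor = 13.
k = max(1, 13) = 13.

13


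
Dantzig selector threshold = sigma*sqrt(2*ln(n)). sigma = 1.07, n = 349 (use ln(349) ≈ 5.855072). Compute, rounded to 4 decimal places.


ln(349) ≈ 5.855072.
2*ln(n) ≈ 11.710144.
sqrt(2*ln(n)) ≈ sqrt(11.710144) ≈ 3.422009.
threshold ≈ 1.07*3.422009 = 3.66154963 ≈ 3.6615.

3.6615


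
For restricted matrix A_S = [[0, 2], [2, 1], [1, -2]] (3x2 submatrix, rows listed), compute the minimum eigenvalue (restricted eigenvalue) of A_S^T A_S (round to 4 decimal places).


A_S^T A_S = [[5, 0], [0, 9]].
trace = 14.
det = 45.
disc = trace^2 - 4*det = 196 - 4*45 = 16.
sqrt(16) = 4.
lam_min = (14 - 4)/2 = 5 = 5.0000.

5.0000


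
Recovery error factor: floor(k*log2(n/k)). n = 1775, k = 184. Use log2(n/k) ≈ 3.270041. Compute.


log2(n/k) = log2(1775/184) ≈ 3.270041.
k*log2(n/k) ≈ 184*3.270041 = 601.687544.
floor(601.687544) = 601.

601


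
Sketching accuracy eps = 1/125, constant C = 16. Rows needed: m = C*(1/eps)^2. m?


1/eps = 125.
(1/eps)^2 = 15625.
m = 16*15625 = 250000.

250000


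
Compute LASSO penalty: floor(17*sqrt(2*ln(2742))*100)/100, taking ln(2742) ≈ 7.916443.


ln(2742) ≈ 7.916443.
2*ln(n) ≈ 15.832886.
sqrt(2*ln(n)) ≈ sqrt(15.832886) ≈ 3.979056.
lambda ≈ 17*3.979056 = 67.643952.
floor(lambda*100)/100 = 67.64.

67.64


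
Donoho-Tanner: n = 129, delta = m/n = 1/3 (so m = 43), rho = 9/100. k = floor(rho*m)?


m = 1/3*129 = 43.
rho = 9/100.
rho*m = 9/100*43 = 3.87.
k = floor(3.87) = 3.

3


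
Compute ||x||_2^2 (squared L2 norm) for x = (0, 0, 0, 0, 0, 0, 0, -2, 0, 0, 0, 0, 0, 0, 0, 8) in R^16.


Non-zero entries: [(7, -2), (15, 8)]
Squares: [4, 64]
||x||_2^2 = sum = 68.

68


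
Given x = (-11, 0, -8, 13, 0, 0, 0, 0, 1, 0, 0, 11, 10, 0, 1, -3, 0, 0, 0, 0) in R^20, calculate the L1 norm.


Non-zero entries: [(0, -11), (2, -8), (3, 13), (8, 1), (11, 11), (12, 10), (14, 1), (15, -3)]
Absolute values: [11, 8, 13, 1, 11, 10, 1, 3]
||x||_1 = sum = 58.

58


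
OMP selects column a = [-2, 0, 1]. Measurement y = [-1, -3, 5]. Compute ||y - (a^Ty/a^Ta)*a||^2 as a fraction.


a^T a = 5.
a^T y = 7.
coeff = 7/5 = 7/5.
||r||^2 = 126/5.

126/5


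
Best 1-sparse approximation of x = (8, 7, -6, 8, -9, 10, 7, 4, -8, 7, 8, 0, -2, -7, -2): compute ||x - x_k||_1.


Sorted |x_i| descending: [10, 9, 8, 8, 8, 8, 7, 7, 7, 7, 6, 4, 2, 2, 0]
Keep top 1: [10]
Tail entries: [9, 8, 8, 8, 8, 7, 7, 7, 7, 6, 4, 2, 2, 0]
L1 error = sum of tail = 83.

83


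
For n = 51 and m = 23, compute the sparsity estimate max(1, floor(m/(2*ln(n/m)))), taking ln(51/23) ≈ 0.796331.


n/m = 51/23.
ln(n/m) ≈ 0.796331.
2*ln(n/m) ≈ 1.592662.
m/(2*ln(n/m)) ≈ 23/1.592662 ≈ 14.4412.
floor = 14.
k_max = max(1, 14) = 14.

14


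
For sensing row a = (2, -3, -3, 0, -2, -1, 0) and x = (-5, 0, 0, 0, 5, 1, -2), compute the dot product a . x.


Non-zero terms: ['2*-5', '-2*5', '-1*1', '0*-2']
Products: [-10, -10, -1, 0]
y = sum = -21.

-21


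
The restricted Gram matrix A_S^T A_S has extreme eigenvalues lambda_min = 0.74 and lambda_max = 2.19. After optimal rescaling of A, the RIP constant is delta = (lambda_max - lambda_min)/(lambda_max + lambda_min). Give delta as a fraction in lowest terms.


lambda_max - lambda_min = 2.19 - 0.74 = 1.45.
lambda_max + lambda_min = 2.19 + 0.74 = 2.93.
delta = 1.45/2.93 = 145/293.

145/293


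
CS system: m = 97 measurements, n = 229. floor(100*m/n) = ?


100*m/n = 100*97/229 ≈ 42.3581.
floor = 42.

42


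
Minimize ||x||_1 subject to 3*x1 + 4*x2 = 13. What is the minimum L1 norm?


Axis intercepts:
  x1 = 13/3, x2 = 0: L1 = 13/3
  x1 = 0, x2 = 13/4: L1 = 13/4
x* = (0, 13/4)
||x*||_1 = 13/4.

13/4


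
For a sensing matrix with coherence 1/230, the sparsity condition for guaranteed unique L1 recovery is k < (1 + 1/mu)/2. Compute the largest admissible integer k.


1/mu = 230.
1 + 1/mu = 231.
(1 + 1/mu)/2 = 115.5 is not an integer, so k_max = floor(115.5) = 115.

115


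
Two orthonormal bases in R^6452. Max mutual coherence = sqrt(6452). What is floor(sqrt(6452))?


80^2 = 6400 <= 6452 < 6561 = 81^2, so 80 <= sqrt(6452) < 81.
floor(sqrt(6452)) = 80.

80


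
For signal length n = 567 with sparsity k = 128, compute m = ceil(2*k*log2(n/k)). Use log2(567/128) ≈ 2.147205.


log2(n/k) = log2(567/128) ≈ 2.147205.
2*k*log2(n/k) ≈ 2*128*2.147205 = 549.68448.
m = ceil(549.68448) = 550.

550


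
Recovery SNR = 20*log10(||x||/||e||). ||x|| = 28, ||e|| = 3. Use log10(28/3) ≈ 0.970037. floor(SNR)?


||x||/||e|| = 28/3.
log10(28/3) ≈ 0.970037.
20*log10(||x||/||e||) ≈ 20*0.970037 = 19.40074.
floor(19.40074) = 19.

19


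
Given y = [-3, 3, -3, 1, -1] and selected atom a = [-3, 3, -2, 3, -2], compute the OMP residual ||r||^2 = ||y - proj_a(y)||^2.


a^T a = 35.
a^T y = 29.
coeff = 29/35 = 29/35.
||r||^2 = 174/35.

174/35


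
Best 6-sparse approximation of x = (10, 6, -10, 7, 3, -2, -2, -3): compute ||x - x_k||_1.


Sorted |x_i| descending: [10, 10, 7, 6, 3, 3, 2, 2]
Keep top 6: [10, 10, 7, 6, 3, 3]
Tail entries: [2, 2]
L1 error = sum of tail = 4.

4


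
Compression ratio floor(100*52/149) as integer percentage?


100*m/n = 100*52/149 ≈ 34.8993.
floor = 34.

34


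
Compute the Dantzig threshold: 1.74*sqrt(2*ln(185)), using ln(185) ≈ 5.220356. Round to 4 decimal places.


ln(185) ≈ 5.220356.
2*ln(n) ≈ 10.440712.
sqrt(2*ln(n)) ≈ sqrt(10.440712) ≈ 3.231209.
threshold ≈ 1.74*3.231209 = 5.62230366 ≈ 5.6223.

5.6223


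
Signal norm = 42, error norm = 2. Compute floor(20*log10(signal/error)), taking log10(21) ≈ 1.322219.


||x||/||e|| = 42/2 = 21.
log10(21) ≈ 1.322219.
20*log10(||x||/||e||) ≈ 20*1.322219 = 26.44438.
floor(26.44438) = 26.

26


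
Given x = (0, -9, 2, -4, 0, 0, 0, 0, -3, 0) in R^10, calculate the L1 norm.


Non-zero entries: [(1, -9), (2, 2), (3, -4), (8, -3)]
Absolute values: [9, 2, 4, 3]
||x||_1 = sum = 18.

18


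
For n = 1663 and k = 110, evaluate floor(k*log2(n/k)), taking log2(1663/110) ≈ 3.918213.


log2(n/k) = log2(1663/110) ≈ 3.918213.
k*log2(n/k) ≈ 110*3.918213 = 431.00343.
floor(431.00343) = 431.

431


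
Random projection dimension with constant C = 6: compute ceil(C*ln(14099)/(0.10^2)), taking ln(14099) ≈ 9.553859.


ln(14099) ≈ 9.553859.
eps^2 = 0.10^2 = 0.01.
C*ln(N)/eps^2 ≈ 6*9.553859/0.01 ≈ 5732.3154.
m = ceil(5732.3154) = 5733.

5733


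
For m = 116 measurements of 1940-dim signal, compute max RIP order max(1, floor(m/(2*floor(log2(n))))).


floor(log2(1940)) = 10.
2*10 = 20.
m/(2*floor(log2(n))) = 116/20 ≈ 5.8.
floor = 5.
k = max(1, 5) = 5.

5


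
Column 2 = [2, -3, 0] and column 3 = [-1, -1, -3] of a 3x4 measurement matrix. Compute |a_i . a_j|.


Inner product: 2*-1 + -3*-1 + 0*-3
Products: [-2, 3, 0]
Sum = 1.
|dot| = 1.

1


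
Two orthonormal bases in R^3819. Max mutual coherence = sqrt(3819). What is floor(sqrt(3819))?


61^2 = 3721 <= 3819 < 3844 = 62^2, so 61 <= sqrt(3819) < 62.
floor(sqrt(3819)) = 61.

61


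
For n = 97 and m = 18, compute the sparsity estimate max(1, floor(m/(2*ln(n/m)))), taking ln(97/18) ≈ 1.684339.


n/m = 97/18.
ln(n/m) ≈ 1.684339.
2*ln(n/m) ≈ 3.368678.
m/(2*ln(n/m)) ≈ 18/3.368678 ≈ 5.3433.
floor = 5.
k_max = max(1, 5) = 5.

5


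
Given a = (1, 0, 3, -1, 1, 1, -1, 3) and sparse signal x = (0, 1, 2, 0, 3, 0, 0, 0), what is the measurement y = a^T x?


Non-zero terms: ['0*1', '3*2', '1*3']
Products: [0, 6, 3]
y = sum = 9.

9


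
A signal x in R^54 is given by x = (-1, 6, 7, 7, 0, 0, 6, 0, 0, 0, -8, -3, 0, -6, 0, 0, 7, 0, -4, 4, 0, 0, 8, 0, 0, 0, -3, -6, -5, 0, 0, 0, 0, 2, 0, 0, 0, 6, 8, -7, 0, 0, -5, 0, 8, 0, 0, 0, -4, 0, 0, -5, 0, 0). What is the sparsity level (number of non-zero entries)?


Non-zero positions: [0, 1, 2, 3, 6, 10, 11, 13, 16, 18, 19, 22, 26, 27, 28, 33, 37, 38, 39, 42, 44, 48, 51].
Sparsity = 23.

23


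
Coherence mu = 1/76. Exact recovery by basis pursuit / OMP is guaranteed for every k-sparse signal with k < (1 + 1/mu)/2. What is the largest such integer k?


1/mu = 76.
1 + 1/mu = 77.
(1 + 1/mu)/2 = 38.5 is not an integer, so k_max = floor(38.5) = 38.

38


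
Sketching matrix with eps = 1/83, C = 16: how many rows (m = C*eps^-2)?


1/eps = 83.
(1/eps)^2 = 6889.
m = 16*6889 = 110224.

110224


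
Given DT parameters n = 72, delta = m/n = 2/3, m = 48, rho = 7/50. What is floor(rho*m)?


m = 2/3*72 = 48.
rho = 7/50.
rho*m = 7/50*48 = 6.72.
k = floor(6.72) = 6.

6


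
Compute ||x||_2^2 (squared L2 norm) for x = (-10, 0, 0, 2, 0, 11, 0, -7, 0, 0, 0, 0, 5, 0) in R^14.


Non-zero entries: [(0, -10), (3, 2), (5, 11), (7, -7), (12, 5)]
Squares: [100, 4, 121, 49, 25]
||x||_2^2 = sum = 299.

299


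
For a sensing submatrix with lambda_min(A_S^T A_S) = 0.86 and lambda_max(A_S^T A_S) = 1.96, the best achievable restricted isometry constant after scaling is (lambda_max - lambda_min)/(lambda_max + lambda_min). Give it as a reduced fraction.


lambda_max - lambda_min = 1.96 - 0.86 = 1.10.
lambda_max + lambda_min = 1.96 + 0.86 = 2.82.
delta = 1.10/2.82 = 110/282 = 55/141.

55/141


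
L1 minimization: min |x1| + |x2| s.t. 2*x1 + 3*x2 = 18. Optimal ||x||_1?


Axis intercepts:
  x1 = 9, x2 = 0: L1 = 9
  x1 = 0, x2 = 6: L1 = 6
x* = (0, 6)
||x*||_1 = 6.

6


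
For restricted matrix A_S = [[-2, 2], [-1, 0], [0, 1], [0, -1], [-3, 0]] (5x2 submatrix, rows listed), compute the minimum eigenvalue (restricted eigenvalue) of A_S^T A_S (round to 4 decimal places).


A_S^T A_S = [[14, -4], [-4, 6]].
trace = 20.
det = 68.
disc = trace^2 - 4*det = 400 - 4*68 = 128.
sqrt(128) ≈ 11.313708.
lam_min = (20 - sqrt(128))/2 ≈ (20 - 11.313708)/2 = 4.343146 ≈ 4.3431.

4.3431


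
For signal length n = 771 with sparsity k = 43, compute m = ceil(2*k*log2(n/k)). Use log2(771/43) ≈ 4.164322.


log2(n/k) = log2(771/43) ≈ 4.164322.
2*k*log2(n/k) ≈ 2*43*4.164322 = 358.131692.
m = ceil(358.131692) = 359.

359


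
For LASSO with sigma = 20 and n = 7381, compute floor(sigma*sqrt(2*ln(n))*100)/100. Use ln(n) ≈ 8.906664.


ln(7381) ≈ 8.906664.
2*ln(n) ≈ 17.813328.
sqrt(2*ln(n)) ≈ sqrt(17.813328) ≈ 4.220584.
lambda ≈ 20*4.220584 = 84.41168.
floor(lambda*100)/100 = 84.41.

84.41


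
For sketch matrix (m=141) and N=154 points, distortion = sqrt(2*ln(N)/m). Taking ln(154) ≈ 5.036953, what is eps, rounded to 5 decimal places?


ln(154) ≈ 5.036953.
2*ln(N)/m ≈ 2*5.036953/141 ≈ 0.07144614.
eps = sqrt(0.07144614) ≈ 0.2672941 ≈ 0.26729.

0.26729


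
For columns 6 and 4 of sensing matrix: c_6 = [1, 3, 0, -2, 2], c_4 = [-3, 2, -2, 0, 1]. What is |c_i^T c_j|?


Inner product: 1*-3 + 3*2 + 0*-2 + -2*0 + 2*1
Products: [-3, 6, 0, 0, 2]
Sum = 5.
|dot| = 5.

5


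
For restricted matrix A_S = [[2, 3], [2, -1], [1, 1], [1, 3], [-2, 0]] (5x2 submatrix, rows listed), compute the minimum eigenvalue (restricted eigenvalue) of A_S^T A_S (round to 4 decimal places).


A_S^T A_S = [[14, 8], [8, 20]].
trace = 34.
det = 216.
disc = trace^2 - 4*det = 1156 - 4*216 = 292.
sqrt(292) ≈ 17.088007.
lam_min = (34 - sqrt(292))/2 ≈ (34 - 17.088007)/2 = 8.4559965 ≈ 8.4560.

8.4560


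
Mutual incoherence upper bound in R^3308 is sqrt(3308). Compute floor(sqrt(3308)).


57^2 = 3249 <= 3308 < 3364 = 58^2, so 57 <= sqrt(3308) < 58.
floor(sqrt(3308)) = 57.

57


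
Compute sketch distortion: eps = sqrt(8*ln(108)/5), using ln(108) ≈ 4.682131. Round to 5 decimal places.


ln(108) ≈ 4.682131.
8*ln(N)/m ≈ 8*4.682131/5 ≈ 7.4914096.
eps = sqrt(7.4914096) ≈ 2.737044 ≈ 2.73704.

2.73704


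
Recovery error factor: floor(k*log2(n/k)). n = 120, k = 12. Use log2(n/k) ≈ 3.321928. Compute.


log2(n/k) = log2(120/12) ≈ 3.321928.
k*log2(n/k) ≈ 12*3.321928 = 39.863136.
floor(39.863136) = 39.

39


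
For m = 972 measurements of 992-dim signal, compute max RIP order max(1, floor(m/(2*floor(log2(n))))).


floor(log2(992)) = 9.
2*9 = 18.
m/(2*floor(log2(n))) = 972/18 ≈ 54.0.
floor = 54.
k = max(1, 54) = 54.

54


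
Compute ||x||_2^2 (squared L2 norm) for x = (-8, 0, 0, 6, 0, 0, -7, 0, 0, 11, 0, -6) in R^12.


Non-zero entries: [(0, -8), (3, 6), (6, -7), (9, 11), (11, -6)]
Squares: [64, 36, 49, 121, 36]
||x||_2^2 = sum = 306.

306


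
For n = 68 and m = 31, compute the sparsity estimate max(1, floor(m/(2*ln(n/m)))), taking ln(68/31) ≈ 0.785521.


n/m = 68/31.
ln(n/m) ≈ 0.785521.
2*ln(n/m) ≈ 1.571042.
m/(2*ln(n/m)) ≈ 31/1.571042 ≈ 19.7321.
floor = 19.
k_max = max(1, 19) = 19.

19


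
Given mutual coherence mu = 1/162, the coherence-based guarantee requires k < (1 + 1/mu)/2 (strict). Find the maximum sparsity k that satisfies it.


1/mu = 162.
1 + 1/mu = 163.
(1 + 1/mu)/2 = 81.5 is not an integer, so k_max = floor(81.5) = 81.

81


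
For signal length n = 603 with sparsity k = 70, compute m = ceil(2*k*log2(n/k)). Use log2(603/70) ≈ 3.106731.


log2(n/k) = log2(603/70) ≈ 3.106731.
2*k*log2(n/k) ≈ 2*70*3.106731 = 434.94234.
m = ceil(434.94234) = 435.

435


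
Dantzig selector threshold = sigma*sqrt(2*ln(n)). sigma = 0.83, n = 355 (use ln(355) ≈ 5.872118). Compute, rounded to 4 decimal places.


ln(355) ≈ 5.872118.
2*ln(n) ≈ 11.744236.
sqrt(2*ln(n)) ≈ sqrt(11.744236) ≈ 3.426986.
threshold ≈ 0.83*3.426986 = 2.84439838 ≈ 2.8444.

2.8444


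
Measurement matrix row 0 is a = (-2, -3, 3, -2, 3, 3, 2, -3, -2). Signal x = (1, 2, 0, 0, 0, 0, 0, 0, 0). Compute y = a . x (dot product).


Non-zero terms: ['-2*1', '-3*2']
Products: [-2, -6]
y = sum = -8.

-8


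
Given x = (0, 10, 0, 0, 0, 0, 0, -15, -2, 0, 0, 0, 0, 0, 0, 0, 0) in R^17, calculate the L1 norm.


Non-zero entries: [(1, 10), (7, -15), (8, -2)]
Absolute values: [10, 15, 2]
||x||_1 = sum = 27.

27


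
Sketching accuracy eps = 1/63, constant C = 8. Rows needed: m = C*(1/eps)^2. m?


1/eps = 63.
(1/eps)^2 = 3969.
m = 8*3969 = 31752.

31752


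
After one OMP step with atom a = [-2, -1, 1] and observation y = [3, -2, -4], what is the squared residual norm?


a^T a = 6.
a^T y = -8.
coeff = -8/6 = -4/3.
||r||^2 = 55/3.

55/3


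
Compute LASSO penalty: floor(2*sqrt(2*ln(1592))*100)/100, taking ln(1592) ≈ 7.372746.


ln(1592) ≈ 7.372746.
2*ln(n) ≈ 14.745492.
sqrt(2*ln(n)) ≈ sqrt(14.745492) ≈ 3.839986.
lambda ≈ 2*3.839986 = 7.679972.
floor(lambda*100)/100 = 7.67.

7.67


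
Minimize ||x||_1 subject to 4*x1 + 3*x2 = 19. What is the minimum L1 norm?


Axis intercepts:
  x1 = 19/4, x2 = 0: L1 = 19/4
  x1 = 0, x2 = 19/3: L1 = 19/3
x* = (19/4, 0)
||x*||_1 = 19/4.

19/4


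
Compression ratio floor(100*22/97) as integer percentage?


100*m/n = 100*22/97 ≈ 22.6804.
floor = 22.

22


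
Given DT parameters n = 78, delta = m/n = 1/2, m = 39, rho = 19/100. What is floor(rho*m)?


m = 1/2*78 = 39.
rho = 19/100.
rho*m = 19/100*39 = 7.41.
k = floor(7.41) = 7.

7


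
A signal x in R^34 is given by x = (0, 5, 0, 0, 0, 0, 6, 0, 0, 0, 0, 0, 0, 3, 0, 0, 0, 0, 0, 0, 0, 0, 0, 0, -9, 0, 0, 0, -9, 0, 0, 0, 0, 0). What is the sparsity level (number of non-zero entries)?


Non-zero positions: [1, 6, 13, 24, 28].
Sparsity = 5.

5
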